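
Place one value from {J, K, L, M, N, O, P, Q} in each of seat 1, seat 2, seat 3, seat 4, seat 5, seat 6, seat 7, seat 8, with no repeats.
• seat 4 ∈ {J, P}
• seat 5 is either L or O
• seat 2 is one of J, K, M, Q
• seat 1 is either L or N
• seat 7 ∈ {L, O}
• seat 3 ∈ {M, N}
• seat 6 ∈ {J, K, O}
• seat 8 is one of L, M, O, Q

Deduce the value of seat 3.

M

The 8 variables draw from only 8 values {J, K, L, M, N, O, P, Q}, so each is used; only seat 4 can be P, hence seat 4 = P.
seat 5 and seat 7 share exactly the 2 values {L, O}; by pigeonhole those values go to them, so strike L, O from seat 1, seat 6, seat 8.
seat 1's domain is down to {N}, so seat 1 = N. Eliminate N elsewhere: seat 3.
So seat 3 = M.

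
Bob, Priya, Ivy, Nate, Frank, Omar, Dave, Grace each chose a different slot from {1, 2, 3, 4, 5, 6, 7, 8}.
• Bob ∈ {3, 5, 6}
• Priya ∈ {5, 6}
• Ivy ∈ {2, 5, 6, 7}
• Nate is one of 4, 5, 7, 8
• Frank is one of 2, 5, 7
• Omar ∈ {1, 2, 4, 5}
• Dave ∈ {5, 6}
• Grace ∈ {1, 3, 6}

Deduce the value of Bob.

3

Among the 8 variables, 8 fits only Nate (and all 8 values in {1, 2, 3, 4, 5, 6, 7, 8} must be used), so Nate = 8.
The 7 still-open variables together cover exactly {1, 2, 3, 4, 5, 6, 7} — 7 values for 7 variables — and 4 appears only in Omar's list, so Omar = 4.
Among the 6 still-open variables, 1 fits only Grace (and all 6 values in {1, 2, 3, 5, 6, 7} must be used), so Grace = 1.
The 5 still-open variables draw from only 5 values {2, 3, 5, 6, 7}, so each is used; only Bob can be 3, hence Bob = 3.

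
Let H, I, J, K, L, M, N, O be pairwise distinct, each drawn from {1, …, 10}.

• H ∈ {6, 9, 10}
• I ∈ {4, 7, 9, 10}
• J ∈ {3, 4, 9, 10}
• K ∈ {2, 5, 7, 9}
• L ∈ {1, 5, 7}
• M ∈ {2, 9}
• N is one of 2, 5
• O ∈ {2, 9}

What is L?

1

M and O between them cover only {2, 9} — a naked pair. Remove those values from H, I, J, K, N.
That leaves N = 5. Remove 5 from K, L.
K has just one choice, so K = 7. Strike 7 from I, L.
So L = 1.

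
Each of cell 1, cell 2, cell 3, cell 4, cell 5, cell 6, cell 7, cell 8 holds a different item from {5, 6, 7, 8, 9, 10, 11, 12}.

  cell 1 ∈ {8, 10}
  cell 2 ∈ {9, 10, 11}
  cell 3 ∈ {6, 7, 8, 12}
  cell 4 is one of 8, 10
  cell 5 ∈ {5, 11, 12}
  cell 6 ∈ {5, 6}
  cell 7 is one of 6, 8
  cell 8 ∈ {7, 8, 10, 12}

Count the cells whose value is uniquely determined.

Among the 8 variables, 9 fits only cell 2 (and all 8 values in {5, 6, 7, 8, 9, 10, 11, 12} must be used), so cell 2 = 9.
Among the 7 still-open variables, 11 fits only cell 5 (and all 7 values in {5, 6, 7, 8, 10, 11, 12} must be used), so cell 5 = 11.
The 6 still-open variables draw from only 6 values {5, 6, 7, 8, 10, 12}, so each is used; only cell 6 can be 5, hence cell 6 = 5.
The 2 variables cell 1 and cell 4 are confined to {8, 10}, which locks those values in; drop them from cell 3, cell 7, cell 8.
cell 7 has just one choice, so cell 7 = 6. So cell 3 can't be 6.
Determined: cell 2=9, cell 5=11, cell 6=5, cell 7=6. The other cells each still have more than one consistent value. That makes 4.

4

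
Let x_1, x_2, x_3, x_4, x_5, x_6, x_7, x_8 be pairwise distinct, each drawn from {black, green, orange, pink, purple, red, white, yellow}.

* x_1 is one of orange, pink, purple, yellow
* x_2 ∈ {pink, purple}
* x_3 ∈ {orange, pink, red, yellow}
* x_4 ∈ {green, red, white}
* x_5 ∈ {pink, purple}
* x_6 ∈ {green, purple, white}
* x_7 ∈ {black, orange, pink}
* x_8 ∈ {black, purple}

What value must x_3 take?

x_2 and x_5 between them cover only {pink, purple} — a naked pair. Remove those values from x_1, x_3, x_6, x_7, x_8.
x_8 has just one choice, so x_8 = black. So x_7 can't be black.
x_7 has just one choice, so x_7 = orange. So x_1, x_3 can't be orange.
x_1 has just one choice, so x_1 = yellow. So x_3 can't be yellow.
So x_3 = red.

red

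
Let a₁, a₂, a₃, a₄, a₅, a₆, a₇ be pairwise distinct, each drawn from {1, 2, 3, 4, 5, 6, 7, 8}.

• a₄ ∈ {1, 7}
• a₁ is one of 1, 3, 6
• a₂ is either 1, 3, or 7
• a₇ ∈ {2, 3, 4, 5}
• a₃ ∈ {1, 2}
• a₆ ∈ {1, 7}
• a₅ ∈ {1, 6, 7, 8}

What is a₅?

a₄ and a₆ between them cover only {1, 7} — a naked pair. Remove those values from a₁, a₂, a₃, a₅.
a₂ has just one choice, so a₂ = 3. Strike 3 from a₁, a₇.
a₃ must be 2 (only option left). So a₇ can't be 2.
a₁ must be 6 (only option left). Remove 6 from a₅.
So a₅ = 8.

8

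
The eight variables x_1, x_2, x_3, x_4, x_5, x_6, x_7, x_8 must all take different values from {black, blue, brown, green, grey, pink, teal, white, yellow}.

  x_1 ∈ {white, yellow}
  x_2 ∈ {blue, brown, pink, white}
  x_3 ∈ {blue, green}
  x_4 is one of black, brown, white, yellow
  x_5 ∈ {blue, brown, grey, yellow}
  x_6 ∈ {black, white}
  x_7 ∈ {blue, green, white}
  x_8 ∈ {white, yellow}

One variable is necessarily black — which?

The 8 variables draw from only 8 values {black, blue, brown, green, grey, pink, white, yellow}, so each is used; only x_5 can be grey, hence x_5 = grey.
The 7 still-open variables together cover exactly {black, blue, brown, green, pink, white, yellow} — 7 values for 7 variables — and pink appears only in x_2's list, so x_2 = pink.
The 6 still-open variables draw from only 6 values {black, blue, brown, green, white, yellow}, so each is used; only x_4 can be brown, hence x_4 = brown.
Among the 5 still-open variables, black fits only x_6 (and all 5 values in {black, blue, green, white, yellow} must be used), so x_6 = black.

x_6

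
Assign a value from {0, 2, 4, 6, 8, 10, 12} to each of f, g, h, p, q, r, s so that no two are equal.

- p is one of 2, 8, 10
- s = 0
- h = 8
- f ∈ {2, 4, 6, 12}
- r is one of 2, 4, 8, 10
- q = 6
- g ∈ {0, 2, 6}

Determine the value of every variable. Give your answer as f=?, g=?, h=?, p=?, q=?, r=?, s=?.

h's domain is down to {8}, so h = 8. Strike 8 from p, r.
q has just one choice, so q = 6. Eliminate 6 elsewhere: f, g.
That leaves s = 0. Remove 0 from g.
g has just one choice, so g = 2. Eliminate 2 elsewhere: f, p, r.
That leaves p = 10. Eliminate 10 elsewhere: r.
r has just one choice, so r = 4. Remove 4 from f.
That leaves f = 12.

f=12, g=2, h=8, p=10, q=6, r=4, s=0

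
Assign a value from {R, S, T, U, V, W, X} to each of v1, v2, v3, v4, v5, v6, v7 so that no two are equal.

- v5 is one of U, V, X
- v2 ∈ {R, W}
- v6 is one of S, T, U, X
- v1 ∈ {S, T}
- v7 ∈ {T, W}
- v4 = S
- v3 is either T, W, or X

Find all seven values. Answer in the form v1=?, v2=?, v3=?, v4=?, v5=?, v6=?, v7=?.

v1=T, v2=R, v3=X, v4=S, v5=V, v6=U, v7=W

v4's domain is down to {S}, so v4 = S. Remove S from v1, v6.
v1's domain is down to {T}, so v1 = T. Eliminate T elsewhere: v3, v6, v7.
v7 has just one choice, so v7 = W. Strike W from v2, v3.
v2's domain is down to {R}, so v2 = R.
v3's domain is down to {X}, so v3 = X. Remove X from v5, v6.
That leaves v6 = U. So v5 can't be U.
v5's domain is down to {V}, so v5 = V.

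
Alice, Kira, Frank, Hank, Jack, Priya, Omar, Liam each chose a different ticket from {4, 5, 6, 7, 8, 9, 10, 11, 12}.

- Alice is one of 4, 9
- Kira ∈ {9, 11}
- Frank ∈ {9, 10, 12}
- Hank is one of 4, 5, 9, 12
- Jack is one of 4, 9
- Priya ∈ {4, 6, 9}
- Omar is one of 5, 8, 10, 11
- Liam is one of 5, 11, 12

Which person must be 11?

Kira

The 8 variables draw from only 8 values {4, 5, 6, 8, 9, 10, 11, 12}, so each is used; only Priya can be 6, hence Priya = 6.
The 7 still-open variables together cover exactly {4, 5, 8, 9, 10, 11, 12} — 7 values for 7 variables — and 8 appears only in Omar's list, so Omar = 8.
Among the 6 still-open variables, 10 fits only Frank (and all 6 values in {4, 5, 9, 10, 11, 12} must be used), so Frank = 10.
The 2 variables Alice and Jack are confined to {4, 9}, which locks those values in; drop them from Kira, Hank.
So 11 goes to Kira.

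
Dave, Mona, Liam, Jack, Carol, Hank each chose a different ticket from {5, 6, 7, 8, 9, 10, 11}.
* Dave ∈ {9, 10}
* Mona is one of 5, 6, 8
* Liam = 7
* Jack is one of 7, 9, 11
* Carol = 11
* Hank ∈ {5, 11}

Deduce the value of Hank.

5

Liam's domain is down to {7}, so Liam = 7. So Jack can't be 7.
Carol's domain is down to {11}, so Carol = 11. Eliminate 11 elsewhere: Jack, Hank.
So Hank = 5.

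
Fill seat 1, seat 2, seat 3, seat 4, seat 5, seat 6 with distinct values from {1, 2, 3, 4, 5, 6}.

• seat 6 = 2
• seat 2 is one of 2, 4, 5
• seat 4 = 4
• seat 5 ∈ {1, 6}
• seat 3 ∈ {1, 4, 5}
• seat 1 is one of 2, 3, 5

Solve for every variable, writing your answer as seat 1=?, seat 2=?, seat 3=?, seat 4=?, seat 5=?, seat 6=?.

seat 4 must be 4 (only option left). Strike 4 from seat 2, seat 3.
seat 6 has just one choice, so seat 6 = 2. So seat 1, seat 2 can't be 2.
seat 2 has just one choice, so seat 2 = 5. So seat 1, seat 3 can't be 5.
seat 3 must be 1 (only option left). Eliminate 1 elsewhere: seat 5.
seat 5 must be 6 (only option left).
seat 1's domain is down to {3}, so seat 1 = 3.

seat 1=3, seat 2=5, seat 3=1, seat 4=4, seat 5=6, seat 6=2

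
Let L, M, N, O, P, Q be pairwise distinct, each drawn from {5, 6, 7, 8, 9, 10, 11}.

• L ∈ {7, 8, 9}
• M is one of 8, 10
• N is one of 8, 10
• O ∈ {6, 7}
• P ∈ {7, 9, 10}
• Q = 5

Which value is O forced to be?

Q has just one choice, so Q = 5.
Among the 5 still-open variables, 6 fits only O (and all 5 values in {6, 7, 8, 9, 10} must be used), so O = 6.

6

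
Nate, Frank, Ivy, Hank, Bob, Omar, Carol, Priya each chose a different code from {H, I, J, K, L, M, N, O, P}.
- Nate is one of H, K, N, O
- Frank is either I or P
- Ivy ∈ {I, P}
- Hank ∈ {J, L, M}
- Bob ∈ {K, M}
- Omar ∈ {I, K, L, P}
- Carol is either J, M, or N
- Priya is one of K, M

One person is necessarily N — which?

Carol

Frank and Ivy share exactly the 2 values {I, P}; by pigeonhole those values go to them, so strike I, P from Omar.
Bob and Priya share exactly the 2 values {K, M}; by pigeonhole those values go to them, so strike K, M from Nate, Hank, Omar, Carol.
Omar's domain is down to {L}, so Omar = L. Remove L from Hank.
That leaves Hank = J. Remove J from Carol.
So N goes to Carol.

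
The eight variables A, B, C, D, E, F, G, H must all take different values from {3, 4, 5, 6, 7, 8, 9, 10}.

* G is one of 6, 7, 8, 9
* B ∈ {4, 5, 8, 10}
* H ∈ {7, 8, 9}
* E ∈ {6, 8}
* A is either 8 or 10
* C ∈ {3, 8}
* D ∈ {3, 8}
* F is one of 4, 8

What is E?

The 8 variables draw from only 8 values {3, 4, 5, 6, 7, 8, 9, 10}, so each is used; only B can be 5, hence B = 5.
The 7 still-open variables draw from only 7 values {3, 4, 6, 7, 8, 9, 10}, so each is used; only F can be 4, hence F = 4.
The 6 still-open variables draw from only 6 values {3, 6, 7, 8, 9, 10}, so each is used; only A can be 10, hence A = 10.
C and D share exactly the 2 values {3, 8}; by pigeonhole those values go to them, so strike 3, 8 from E, G, H.
So E = 6.

6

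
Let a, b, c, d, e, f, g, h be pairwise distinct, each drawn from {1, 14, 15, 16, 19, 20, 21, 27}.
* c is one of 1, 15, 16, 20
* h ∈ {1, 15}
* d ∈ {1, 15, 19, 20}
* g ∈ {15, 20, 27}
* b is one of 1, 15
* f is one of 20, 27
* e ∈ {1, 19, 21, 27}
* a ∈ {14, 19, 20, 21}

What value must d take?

The 8 variables together cover exactly {1, 14, 15, 16, 19, 20, 21, 27} — 8 values for 8 variables — and 14 appears only in a's list, so a = 14.
Among the 7 still-open variables, 16 fits only c (and all 7 values in {1, 15, 16, 19, 20, 21, 27} must be used), so c = 16.
The 6 still-open variables together cover exactly {1, 15, 19, 20, 21, 27} — 6 values for 6 variables — and 21 appears only in e's list, so e = 21.
The 5 still-open variables together cover exactly {1, 15, 19, 20, 27} — 5 values for 5 variables — and 19 appears only in d's list, so d = 19.

19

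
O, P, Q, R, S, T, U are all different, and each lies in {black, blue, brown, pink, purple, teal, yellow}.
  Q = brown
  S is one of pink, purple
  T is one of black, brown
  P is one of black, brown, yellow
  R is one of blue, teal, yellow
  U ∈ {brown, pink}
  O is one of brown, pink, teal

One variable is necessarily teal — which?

O

Q's domain is down to {brown}, so Q = brown. So O, P, T, U can't be brown.
That leaves T = black. Strike black from P.
U's domain is down to {pink}, so U = pink. Strike pink from O, S.
So teal goes to O.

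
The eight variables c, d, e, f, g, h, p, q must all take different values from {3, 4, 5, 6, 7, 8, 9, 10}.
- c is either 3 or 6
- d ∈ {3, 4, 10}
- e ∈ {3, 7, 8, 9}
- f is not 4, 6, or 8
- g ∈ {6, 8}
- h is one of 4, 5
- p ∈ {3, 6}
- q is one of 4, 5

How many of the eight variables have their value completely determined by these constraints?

2

c and p share exactly the 2 values {3, 6}; by pigeonhole those values go to them, so strike 3, 6 from d, e, f, g.
g has just one choice, so g = 8. Strike 8 from e.
The 2 variables h and q are confined to {4, 5}, which locks those values in; drop them from d, f.
d must be 10 (only option left). Remove 10 from f.
Determined: d=10, g=8. The other variables each still have more than one consistent value. That makes 2.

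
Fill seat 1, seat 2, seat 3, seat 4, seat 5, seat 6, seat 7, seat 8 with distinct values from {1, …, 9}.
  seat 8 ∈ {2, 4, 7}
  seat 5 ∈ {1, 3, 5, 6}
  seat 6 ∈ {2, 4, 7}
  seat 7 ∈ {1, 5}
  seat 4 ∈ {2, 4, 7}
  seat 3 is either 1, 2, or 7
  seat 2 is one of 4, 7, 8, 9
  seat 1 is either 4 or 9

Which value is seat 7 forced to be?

seat 4, seat 6, seat 8 between them cover only {2, 4, 7} — a naked triple. Remove those values from seat 1, seat 2, seat 3.
seat 1's domain is down to {9}, so seat 1 = 9. Remove 9 from seat 2.
seat 2's domain is down to {8}, so seat 2 = 8.
That leaves seat 3 = 1. Remove 1 from seat 5, seat 7.
So seat 7 = 5.

5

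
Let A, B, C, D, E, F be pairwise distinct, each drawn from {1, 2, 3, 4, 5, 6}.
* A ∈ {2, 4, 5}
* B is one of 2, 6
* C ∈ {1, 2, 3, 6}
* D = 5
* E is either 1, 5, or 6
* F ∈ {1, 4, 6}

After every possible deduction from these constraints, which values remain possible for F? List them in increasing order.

D must be 5 (only option left). Remove 5 from A, E.
The 5 still-open variables draw from only 5 values {1, 2, 3, 4, 6}, so each is used; only C can be 3, hence C = 3.
No further eliminations apply; F can still be any of 1, 4, 6.

1, 4, 6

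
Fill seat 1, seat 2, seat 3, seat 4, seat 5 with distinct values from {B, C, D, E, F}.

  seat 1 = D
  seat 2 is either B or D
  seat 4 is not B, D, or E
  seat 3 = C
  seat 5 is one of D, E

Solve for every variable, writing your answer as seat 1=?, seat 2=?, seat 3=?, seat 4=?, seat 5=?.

seat 1's domain is down to {D}, so seat 1 = D. Strike D from seat 2, seat 5.
That leaves seat 2 = B.
seat 3 has just one choice, so seat 3 = C. Remove C from seat 4.
seat 4's domain is down to {F}, so seat 4 = F.
seat 5's domain is down to {E}, so seat 5 = E.

seat 1=D, seat 2=B, seat 3=C, seat 4=F, seat 5=E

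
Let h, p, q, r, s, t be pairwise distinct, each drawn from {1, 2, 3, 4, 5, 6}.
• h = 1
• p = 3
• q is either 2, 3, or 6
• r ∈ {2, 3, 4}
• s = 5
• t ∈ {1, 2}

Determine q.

h must be 1 (only option left). So t can't be 1.
p's domain is down to {3}, so p = 3. Eliminate 3 elsewhere: q, r.
s must be 5 (only option left).
t has just one choice, so t = 2. Eliminate 2 elsewhere: q, r.
So q = 6.

6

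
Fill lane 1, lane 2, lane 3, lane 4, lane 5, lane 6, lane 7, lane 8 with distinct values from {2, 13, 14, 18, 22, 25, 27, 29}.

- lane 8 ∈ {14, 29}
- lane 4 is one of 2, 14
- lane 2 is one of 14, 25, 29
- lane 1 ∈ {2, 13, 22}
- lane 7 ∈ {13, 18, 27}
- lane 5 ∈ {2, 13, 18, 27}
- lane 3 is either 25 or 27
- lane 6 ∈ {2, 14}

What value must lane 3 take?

Among the 8 variables, 22 fits only lane 1 (and all 8 values in {2, 13, 14, 18, 22, 25, 27, 29} must be used), so lane 1 = 22.
The 2 variables lane 4 and lane 6 are confined to {2, 14}, which locks those values in; drop them from lane 2, lane 5, lane 8.
That leaves lane 8 = 29. Strike 29 from lane 2.
That leaves lane 2 = 25. So lane 3 can't be 25.
So lane 3 = 27.

27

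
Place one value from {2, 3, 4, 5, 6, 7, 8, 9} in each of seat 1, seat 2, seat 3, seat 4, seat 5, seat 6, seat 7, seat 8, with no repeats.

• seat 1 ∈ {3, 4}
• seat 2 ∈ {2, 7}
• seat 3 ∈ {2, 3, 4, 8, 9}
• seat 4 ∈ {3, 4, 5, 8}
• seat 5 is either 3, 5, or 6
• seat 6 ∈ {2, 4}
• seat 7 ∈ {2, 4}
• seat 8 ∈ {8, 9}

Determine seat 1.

3

Among the 8 variables, 6 fits only seat 5 (and all 8 values in {2, 3, 4, 5, 6, 7, 8, 9} must be used), so seat 5 = 6.
Among the 7 still-open variables, 5 fits only seat 4 (and all 7 values in {2, 3, 4, 5, 7, 8, 9} must be used), so seat 4 = 5.
The 6 still-open variables together cover exactly {2, 3, 4, 7, 8, 9} — 6 values for 6 variables — and 7 appears only in seat 2's list, so seat 2 = 7.
The 2 variables seat 6 and seat 7 are confined to {2, 4}, which locks those values in; drop them from seat 1, seat 3.
So seat 1 = 3.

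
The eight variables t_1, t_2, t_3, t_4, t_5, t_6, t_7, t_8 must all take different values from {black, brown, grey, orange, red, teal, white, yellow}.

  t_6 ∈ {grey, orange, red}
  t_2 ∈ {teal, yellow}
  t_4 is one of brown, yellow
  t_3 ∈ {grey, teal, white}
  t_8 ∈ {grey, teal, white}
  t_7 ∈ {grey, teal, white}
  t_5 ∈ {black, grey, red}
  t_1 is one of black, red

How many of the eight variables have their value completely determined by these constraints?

3

The 8 variables draw from only 8 values {black, brown, grey, orange, red, teal, white, yellow}, so each is used; only t_4 can be brown, hence t_4 = brown.
The 7 still-open variables draw from only 7 values {black, grey, orange, red, teal, white, yellow}, so each is used; only t_6 can be orange, hence t_6 = orange.
The 6 still-open variables draw from only 6 values {black, grey, red, teal, white, yellow}, so each is used; only t_2 can be yellow, hence t_2 = yellow.
The 3 variables t_3, t_7, t_8 are confined to {grey, teal, white}, which locks those values in; drop them from t_5.
Determined: t_2=yellow, t_4=brown, t_6=orange. The other variables each still have more than one consistent value. That makes 3.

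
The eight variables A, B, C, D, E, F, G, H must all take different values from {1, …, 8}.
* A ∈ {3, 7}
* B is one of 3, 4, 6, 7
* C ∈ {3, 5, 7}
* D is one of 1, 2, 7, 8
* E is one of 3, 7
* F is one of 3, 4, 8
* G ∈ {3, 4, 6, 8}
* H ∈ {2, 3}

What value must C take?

5

Among the 8 variables, 1 fits only D (and all 8 values in {1, 2, 3, 4, 5, 6, 7, 8} must be used), so D = 1.
The 7 still-open variables draw from only 7 values {2, 3, 4, 5, 6, 7, 8}, so each is used; only H can be 2, hence H = 2.
Among the 6 still-open variables, 5 fits only C (and all 6 values in {3, 4, 5, 6, 7, 8} must be used), so C = 5.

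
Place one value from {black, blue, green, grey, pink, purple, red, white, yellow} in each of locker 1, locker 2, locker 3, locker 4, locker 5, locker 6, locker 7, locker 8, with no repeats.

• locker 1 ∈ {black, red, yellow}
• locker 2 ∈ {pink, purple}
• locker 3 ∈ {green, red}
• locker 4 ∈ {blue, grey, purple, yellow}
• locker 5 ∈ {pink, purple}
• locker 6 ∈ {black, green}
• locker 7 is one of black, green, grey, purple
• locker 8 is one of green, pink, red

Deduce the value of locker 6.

The 8 variables draw from only 8 values {black, blue, green, grey, pink, purple, red, yellow}, so each is used; only locker 4 can be blue, hence locker 4 = blue.
Among the 7 still-open variables, grey fits only locker 7 (and all 7 values in {black, green, grey, pink, purple, red, yellow} must be used), so locker 7 = grey.
The 6 still-open variables together cover exactly {black, green, pink, purple, red, yellow} — 6 values for 6 variables — and yellow appears only in locker 1's list, so locker 1 = yellow.
The 5 still-open variables together cover exactly {black, green, pink, purple, red} — 5 values for 5 variables — and black appears only in locker 6's list, so locker 6 = black.

black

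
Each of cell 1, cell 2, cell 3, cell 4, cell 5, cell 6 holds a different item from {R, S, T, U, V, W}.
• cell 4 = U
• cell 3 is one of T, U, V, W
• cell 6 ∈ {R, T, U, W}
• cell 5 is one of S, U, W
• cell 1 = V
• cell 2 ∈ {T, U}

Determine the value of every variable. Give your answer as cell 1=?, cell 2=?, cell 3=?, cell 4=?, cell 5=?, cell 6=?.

cell 1's domain is down to {V}, so cell 1 = V. So cell 3 can't be V.
That leaves cell 4 = U. Remove U from cell 2, cell 3, cell 5, cell 6.
cell 2's domain is down to {T}, so cell 2 = T. Remove T from cell 3, cell 6.
That leaves cell 3 = W. Remove W from cell 5, cell 6.
cell 5 has just one choice, so cell 5 = S.
cell 6 has just one choice, so cell 6 = R.

cell 1=V, cell 2=T, cell 3=W, cell 4=U, cell 5=S, cell 6=R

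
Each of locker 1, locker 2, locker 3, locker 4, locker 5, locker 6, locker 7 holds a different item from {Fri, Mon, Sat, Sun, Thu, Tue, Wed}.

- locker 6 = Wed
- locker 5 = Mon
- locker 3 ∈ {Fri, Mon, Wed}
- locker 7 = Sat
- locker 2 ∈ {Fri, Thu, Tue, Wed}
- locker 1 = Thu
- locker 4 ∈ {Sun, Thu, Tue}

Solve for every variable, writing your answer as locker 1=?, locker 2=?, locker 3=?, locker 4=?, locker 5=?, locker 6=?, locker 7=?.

locker 1=Thu, locker 2=Tue, locker 3=Fri, locker 4=Sun, locker 5=Mon, locker 6=Wed, locker 7=Sat

locker 1 must be Thu (only option left). Remove Thu from locker 2, locker 4.
locker 5 has just one choice, so locker 5 = Mon. So locker 3 can't be Mon.
locker 6 has just one choice, so locker 6 = Wed. Remove Wed from locker 2, locker 3.
That leaves locker 7 = Sat.
locker 3's domain is down to {Fri}, so locker 3 = Fri. So locker 2 can't be Fri.
locker 2's domain is down to {Tue}, so locker 2 = Tue. Remove Tue from locker 4.
locker 4's domain is down to {Sun}, so locker 4 = Sun.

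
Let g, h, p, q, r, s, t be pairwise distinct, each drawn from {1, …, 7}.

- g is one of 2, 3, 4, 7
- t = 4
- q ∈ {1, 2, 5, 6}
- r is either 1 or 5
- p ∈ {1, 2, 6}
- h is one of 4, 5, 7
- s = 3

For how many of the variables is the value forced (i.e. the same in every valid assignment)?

s must be 3 (only option left). Remove 3 from g.
t's domain is down to {4}, so t = 4. Eliminate 4 elsewhere: g, h.
Determined: s=3, t=4. The other variables each still have more than one consistent value. That makes 2.

2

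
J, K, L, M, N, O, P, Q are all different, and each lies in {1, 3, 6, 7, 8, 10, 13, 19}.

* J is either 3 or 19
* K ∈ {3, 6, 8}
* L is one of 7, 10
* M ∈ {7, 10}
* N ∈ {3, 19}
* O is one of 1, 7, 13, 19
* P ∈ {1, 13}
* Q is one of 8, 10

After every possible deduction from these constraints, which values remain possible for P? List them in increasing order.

The 8 variables together cover exactly {1, 3, 6, 7, 8, 10, 13, 19} — 8 values for 8 variables — and 6 appears only in K's list, so K = 6.
The 7 still-open variables draw from only 7 values {1, 3, 7, 8, 10, 13, 19}, so each is used; only Q can be 8, hence Q = 8.
J and N between them cover only {3, 19} — a naked pair. Remove those values from O.
L and M share exactly the 2 values {7, 10}; by pigeonhole those values go to them, so strike 7, 10 from O.
No further eliminations apply; P can still be any of 1, 13.

1, 13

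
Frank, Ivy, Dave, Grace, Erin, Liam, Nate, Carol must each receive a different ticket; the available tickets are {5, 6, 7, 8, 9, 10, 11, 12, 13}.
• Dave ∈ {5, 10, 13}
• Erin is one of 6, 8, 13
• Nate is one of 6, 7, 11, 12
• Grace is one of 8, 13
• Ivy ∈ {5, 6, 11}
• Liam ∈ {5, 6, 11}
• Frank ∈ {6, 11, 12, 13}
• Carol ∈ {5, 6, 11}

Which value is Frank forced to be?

12

Among the 8 variables, 7 fits only Nate (and all 8 values in {5, 6, 7, 8, 10, 11, 12, 13} must be used), so Nate = 7.
The 7 still-open variables draw from only 7 values {5, 6, 8, 10, 11, 12, 13}, so each is used; only Dave can be 10, hence Dave = 10.
Among the 6 still-open variables, 12 fits only Frank (and all 6 values in {5, 6, 8, 11, 12, 13} must be used), so Frank = 12.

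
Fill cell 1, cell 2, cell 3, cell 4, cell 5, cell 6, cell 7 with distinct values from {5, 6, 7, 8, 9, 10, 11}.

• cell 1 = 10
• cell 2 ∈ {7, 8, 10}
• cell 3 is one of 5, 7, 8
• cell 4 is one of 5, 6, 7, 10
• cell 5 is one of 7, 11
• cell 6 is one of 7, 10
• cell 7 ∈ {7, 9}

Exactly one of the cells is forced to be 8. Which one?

cell 2

cell 1's domain is down to {10}, so cell 1 = 10. Remove 10 from cell 2, cell 4, cell 6.
cell 6 must be 7 (only option left). So cell 2, cell 3, cell 4, cell 5, cell 7 can't be 7.
So 8 goes to cell 2.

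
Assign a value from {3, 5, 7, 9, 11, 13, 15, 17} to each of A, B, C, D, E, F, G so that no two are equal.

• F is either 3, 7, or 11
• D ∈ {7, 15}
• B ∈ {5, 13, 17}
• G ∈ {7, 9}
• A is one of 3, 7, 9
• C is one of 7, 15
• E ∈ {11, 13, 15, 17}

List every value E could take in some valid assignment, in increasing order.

13, 17

C and D share exactly the 2 values {7, 15}; by pigeonhole those values go to them, so strike 7, 15 from A, E, F, G.
G must be 9 (only option left). Strike 9 from A.
A has just one choice, so A = 3. So F can't be 3.
F has just one choice, so F = 11. Remove 11 from E.
No further eliminations apply; E can still be any of 13, 17.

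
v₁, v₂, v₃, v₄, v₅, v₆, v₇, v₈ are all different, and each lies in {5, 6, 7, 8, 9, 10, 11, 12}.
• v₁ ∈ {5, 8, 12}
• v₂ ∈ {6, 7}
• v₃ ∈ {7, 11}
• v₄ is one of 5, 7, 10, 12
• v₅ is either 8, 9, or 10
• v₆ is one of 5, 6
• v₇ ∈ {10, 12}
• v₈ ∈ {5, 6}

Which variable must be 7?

v₂

Among the 8 variables, 9 fits only v₅ (and all 8 values in {5, 6, 7, 8, 9, 10, 11, 12} must be used), so v₅ = 9.
The 7 still-open variables draw from only 7 values {5, 6, 7, 8, 10, 11, 12}, so each is used; only v₁ can be 8, hence v₁ = 8.
Among the 6 still-open variables, 11 fits only v₃ (and all 6 values in {5, 6, 7, 10, 11, 12} must be used), so v₃ = 11.
v₆ and v₈ share exactly the 2 values {5, 6}; by pigeonhole those values go to them, so strike 5, 6 from v₂, v₄.
So 7 goes to v₂.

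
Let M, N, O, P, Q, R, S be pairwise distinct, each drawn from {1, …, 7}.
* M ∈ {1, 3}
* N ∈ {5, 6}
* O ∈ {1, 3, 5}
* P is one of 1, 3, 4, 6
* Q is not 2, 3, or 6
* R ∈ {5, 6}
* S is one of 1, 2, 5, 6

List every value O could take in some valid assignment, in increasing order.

1, 3

Among the 7 variables, 2 fits only S (and all 7 values in {1, 2, 3, 4, 5, 6, 7} must be used), so S = 2.
The 6 still-open variables together cover exactly {1, 3, 4, 5, 6, 7} — 6 values for 6 variables — and 7 appears only in Q's list, so Q = 7.
The 5 still-open variables together cover exactly {1, 3, 4, 5, 6} — 5 values for 5 variables — and 4 appears only in P's list, so P = 4.
N and R share exactly the 2 values {5, 6}; by pigeonhole those values go to them, so strike 5, 6 from O.
No further eliminations apply; O can still be any of 1, 3.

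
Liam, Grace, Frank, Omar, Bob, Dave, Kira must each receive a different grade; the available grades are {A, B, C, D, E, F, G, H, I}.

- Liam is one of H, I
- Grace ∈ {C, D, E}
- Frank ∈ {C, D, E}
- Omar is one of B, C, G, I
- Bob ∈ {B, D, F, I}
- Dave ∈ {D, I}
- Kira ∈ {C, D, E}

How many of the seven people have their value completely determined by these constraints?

The 3 variables Grace, Frank, Kira are confined to {C, D, E}, which locks those values in; drop them from Omar, Bob, Dave.
Dave must be I (only option left). Remove I from Liam, Omar, Bob.
Liam must be H (only option left).
Determined: Liam=H, Dave=I. The other people each still have more than one consistent value. That makes 2.

2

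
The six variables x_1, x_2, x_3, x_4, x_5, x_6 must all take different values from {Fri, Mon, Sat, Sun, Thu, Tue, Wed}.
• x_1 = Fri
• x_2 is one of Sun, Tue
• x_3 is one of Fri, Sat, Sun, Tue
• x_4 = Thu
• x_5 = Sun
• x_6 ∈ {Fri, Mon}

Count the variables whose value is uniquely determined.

x_1's domain is down to {Fri}, so x_1 = Fri. Eliminate Fri elsewhere: x_3, x_6.
x_4's domain is down to {Thu}, so x_4 = Thu.
x_5's domain is down to {Sun}, so x_5 = Sun. Eliminate Sun elsewhere: x_2, x_3.
x_6 must be Mon (only option left).
x_2 has just one choice, so x_2 = Tue. Strike Tue from x_3.
x_3's domain is down to {Sat}, so x_3 = Sat.
Every variable is fixed: x_1=Fri, x_2=Tue, x_3=Sat, x_4=Thu, x_5=Sun, x_6=Mon. That makes 6.

6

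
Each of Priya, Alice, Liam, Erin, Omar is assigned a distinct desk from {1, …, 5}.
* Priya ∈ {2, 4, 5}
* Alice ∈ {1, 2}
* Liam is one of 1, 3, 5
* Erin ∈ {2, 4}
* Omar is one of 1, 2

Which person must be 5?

The 5 variables together cover exactly {1, 2, 3, 4, 5} — 5 values for 5 variables — and 3 appears only in Liam's list, so Liam = 3.
The 4 still-open variables draw from only 4 values {1, 2, 4, 5}, so each is used; only Priya can be 5, hence Priya = 5.

Priya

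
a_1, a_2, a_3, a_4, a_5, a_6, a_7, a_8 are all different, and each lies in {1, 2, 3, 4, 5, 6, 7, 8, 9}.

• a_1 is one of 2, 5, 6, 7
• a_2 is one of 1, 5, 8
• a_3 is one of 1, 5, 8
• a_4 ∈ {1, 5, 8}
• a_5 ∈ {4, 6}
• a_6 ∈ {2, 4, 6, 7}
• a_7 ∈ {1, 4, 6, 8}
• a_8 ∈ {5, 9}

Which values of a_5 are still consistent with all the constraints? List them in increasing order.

4, 6

Among the 8 variables, 9 fits only a_8 (and all 8 values in {1, 2, 4, 5, 6, 7, 8, 9} must be used), so a_8 = 9.
a_2, a_3, a_4 between them cover only {1, 5, 8} — a naked triple. Remove those values from a_1, a_7.
a_5 and a_7 share exactly the 2 values {4, 6}; by pigeonhole those values go to them, so strike 4, 6 from a_1, a_6.
No further eliminations apply; a_5 can still be any of 4, 6.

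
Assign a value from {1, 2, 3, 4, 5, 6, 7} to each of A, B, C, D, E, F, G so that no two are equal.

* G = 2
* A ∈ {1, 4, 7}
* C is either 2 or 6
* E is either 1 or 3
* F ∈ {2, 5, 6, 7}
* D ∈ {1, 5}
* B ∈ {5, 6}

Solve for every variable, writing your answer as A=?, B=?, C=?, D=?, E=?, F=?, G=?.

G has just one choice, so G = 2. So C, F can't be 2.
C must be 6 (only option left). So B, F can't be 6.
B must be 5 (only option left). Strike 5 from D, F.
D's domain is down to {1}, so D = 1. Remove 1 from A, E.
E has just one choice, so E = 3.
F has just one choice, so F = 7. Eliminate 7 elsewhere: A.
A's domain is down to {4}, so A = 4.

A=4, B=5, C=6, D=1, E=3, F=7, G=2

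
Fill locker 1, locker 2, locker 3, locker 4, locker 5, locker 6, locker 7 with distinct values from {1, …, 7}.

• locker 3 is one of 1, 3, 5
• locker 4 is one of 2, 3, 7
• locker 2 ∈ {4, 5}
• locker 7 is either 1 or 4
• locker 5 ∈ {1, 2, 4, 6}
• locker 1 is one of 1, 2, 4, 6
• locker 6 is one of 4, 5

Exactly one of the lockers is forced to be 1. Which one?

locker 7

The 7 variables together cover exactly {1, 2, 3, 4, 5, 6, 7} — 7 values for 7 variables — and 7 appears only in locker 4's list, so locker 4 = 7.
The 6 still-open variables draw from only 6 values {1, 2, 3, 4, 5, 6}, so each is used; only locker 3 can be 3, hence locker 3 = 3.
locker 2 and locker 6 between them cover only {4, 5} — a naked pair. Remove those values from locker 1, locker 5, locker 7.
So 1 goes to locker 7.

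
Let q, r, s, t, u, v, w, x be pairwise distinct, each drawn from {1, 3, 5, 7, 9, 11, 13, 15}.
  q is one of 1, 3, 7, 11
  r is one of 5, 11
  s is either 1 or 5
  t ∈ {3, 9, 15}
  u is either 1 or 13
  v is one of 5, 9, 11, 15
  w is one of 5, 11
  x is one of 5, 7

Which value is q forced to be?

The 8 variables together cover exactly {1, 3, 5, 7, 9, 11, 13, 15} — 8 values for 8 variables — and 13 appears only in u's list, so u = 13.
The 2 variables r and w are confined to {5, 11}, which locks those values in; drop them from q, s, v, x.
s's domain is down to {1}, so s = 1. Strike 1 from q.
x's domain is down to {7}, so x = 7. Remove 7 from q.
So q = 3.

3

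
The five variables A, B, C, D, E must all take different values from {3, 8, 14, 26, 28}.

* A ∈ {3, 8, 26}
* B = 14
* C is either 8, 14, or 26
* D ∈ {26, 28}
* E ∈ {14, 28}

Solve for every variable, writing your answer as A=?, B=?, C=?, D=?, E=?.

B must be 14 (only option left). Remove 14 from C, E.
E has just one choice, so E = 28. Remove 28 from D.
D's domain is down to {26}, so D = 26. So A, C can't be 26.
C has just one choice, so C = 8. Remove 8 from A.
A has just one choice, so A = 3.

A=3, B=14, C=8, D=26, E=28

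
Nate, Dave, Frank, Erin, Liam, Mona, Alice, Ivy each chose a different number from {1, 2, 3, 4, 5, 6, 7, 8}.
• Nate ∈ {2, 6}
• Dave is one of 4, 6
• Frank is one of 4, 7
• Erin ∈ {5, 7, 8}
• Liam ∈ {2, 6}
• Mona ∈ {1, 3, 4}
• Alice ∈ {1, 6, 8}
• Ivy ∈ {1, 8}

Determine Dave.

4

Among the 8 variables, 3 fits only Mona (and all 8 values in {1, 2, 3, 4, 5, 6, 7, 8} must be used), so Mona = 3.
Among the 7 still-open variables, 5 fits only Erin (and all 7 values in {1, 2, 4, 5, 6, 7, 8} must be used), so Erin = 5.
Among the 6 still-open variables, 7 fits only Frank (and all 6 values in {1, 2, 4, 6, 7, 8} must be used), so Frank = 7.
The 5 still-open variables together cover exactly {1, 2, 4, 6, 8} — 5 values for 5 variables — and 4 appears only in Dave's list, so Dave = 4.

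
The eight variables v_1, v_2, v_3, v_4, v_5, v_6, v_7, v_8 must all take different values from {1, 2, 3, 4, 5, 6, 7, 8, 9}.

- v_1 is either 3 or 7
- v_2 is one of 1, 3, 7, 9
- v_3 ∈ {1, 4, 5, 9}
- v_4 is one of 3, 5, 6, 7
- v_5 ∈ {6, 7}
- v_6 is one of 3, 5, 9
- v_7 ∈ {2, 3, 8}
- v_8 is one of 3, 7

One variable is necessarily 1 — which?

The 2 variables v_1 and v_8 are confined to {3, 7}, which locks those values in; drop them from v_2, v_4, v_5, v_6, v_7.
v_5's domain is down to {6}, so v_5 = 6. So v_4 can't be 6.
That leaves v_4 = 5. Remove 5 from v_3, v_6.
v_6's domain is down to {9}, so v_6 = 9. Strike 9 from v_2, v_3.
So 1 goes to v_2.

v_2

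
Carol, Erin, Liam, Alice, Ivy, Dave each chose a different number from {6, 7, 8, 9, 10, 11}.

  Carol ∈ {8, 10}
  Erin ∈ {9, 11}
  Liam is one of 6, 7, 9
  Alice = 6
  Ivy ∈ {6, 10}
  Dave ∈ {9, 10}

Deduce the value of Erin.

Alice must be 6 (only option left). So Liam, Ivy can't be 6.
Ivy's domain is down to {10}, so Ivy = 10. Remove 10 from Carol, Dave.
Dave has just one choice, so Dave = 9. Remove 9 from Erin, Liam.
So Erin = 11.

11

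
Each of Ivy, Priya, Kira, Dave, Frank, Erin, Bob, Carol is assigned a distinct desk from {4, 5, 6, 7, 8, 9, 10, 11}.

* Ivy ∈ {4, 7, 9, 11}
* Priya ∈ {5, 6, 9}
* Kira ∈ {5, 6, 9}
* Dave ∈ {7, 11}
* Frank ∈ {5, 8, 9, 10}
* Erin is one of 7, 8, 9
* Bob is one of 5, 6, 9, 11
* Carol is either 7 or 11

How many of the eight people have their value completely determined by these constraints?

The 8 variables draw from only 8 values {4, 5, 6, 7, 8, 9, 10, 11}, so each is used; only Ivy can be 4, hence Ivy = 4.
The 7 still-open variables together cover exactly {5, 6, 7, 8, 9, 10, 11} — 7 values for 7 variables — and 10 appears only in Frank's list, so Frank = 10.
The 6 still-open variables draw from only 6 values {5, 6, 7, 8, 9, 11}, so each is used; only Erin can be 8, hence Erin = 8.
Dave and Carol between them cover only {7, 11} — a naked pair. Remove those values from Bob.
Determined: Ivy=4, Frank=10, Erin=8. The other people each still have more than one consistent value. That makes 3.

3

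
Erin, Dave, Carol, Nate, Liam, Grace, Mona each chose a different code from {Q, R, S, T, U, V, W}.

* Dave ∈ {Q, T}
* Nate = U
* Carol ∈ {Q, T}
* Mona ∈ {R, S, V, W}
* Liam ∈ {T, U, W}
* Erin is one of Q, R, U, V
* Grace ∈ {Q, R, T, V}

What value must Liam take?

W

Nate has just one choice, so Nate = U. Strike U from Erin, Liam.
The 6 still-open variables together cover exactly {Q, R, S, T, V, W} — 6 values for 6 variables — and S appears only in Mona's list, so Mona = S.
Among the 5 still-open variables, W fits only Liam (and all 5 values in {Q, R, T, V, W} must be used), so Liam = W.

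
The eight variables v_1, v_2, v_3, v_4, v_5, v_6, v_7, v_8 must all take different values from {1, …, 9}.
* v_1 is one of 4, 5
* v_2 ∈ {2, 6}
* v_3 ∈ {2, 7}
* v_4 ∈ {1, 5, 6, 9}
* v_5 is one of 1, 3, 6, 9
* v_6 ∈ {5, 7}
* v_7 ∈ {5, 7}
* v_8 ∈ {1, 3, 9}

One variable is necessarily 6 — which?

v_2

The 8 variables draw from only 8 values {1, 2, 3, 4, 5, 6, 7, 9}, so each is used; only v_1 can be 4, hence v_1 = 4.
v_6 and v_7 between them cover only {5, 7} — a naked pair. Remove those values from v_3, v_4.
v_3's domain is down to {2}, so v_3 = 2. Remove 2 from v_2.
So 6 goes to v_2.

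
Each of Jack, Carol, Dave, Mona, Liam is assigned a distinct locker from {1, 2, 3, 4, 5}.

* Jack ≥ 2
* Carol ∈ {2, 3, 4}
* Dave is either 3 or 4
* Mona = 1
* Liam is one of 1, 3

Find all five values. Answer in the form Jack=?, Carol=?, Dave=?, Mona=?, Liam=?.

Jack=5, Carol=2, Dave=4, Mona=1, Liam=3

Mona has just one choice, so Mona = 1. Strike 1 from Liam.
Liam must be 3 (only option left). Remove 3 from Jack, Carol, Dave.
Dave has just one choice, so Dave = 4. Remove 4 from Jack, Carol.
Carol must be 2 (only option left). Eliminate 2 elsewhere: Jack.
Jack has just one choice, so Jack = 5.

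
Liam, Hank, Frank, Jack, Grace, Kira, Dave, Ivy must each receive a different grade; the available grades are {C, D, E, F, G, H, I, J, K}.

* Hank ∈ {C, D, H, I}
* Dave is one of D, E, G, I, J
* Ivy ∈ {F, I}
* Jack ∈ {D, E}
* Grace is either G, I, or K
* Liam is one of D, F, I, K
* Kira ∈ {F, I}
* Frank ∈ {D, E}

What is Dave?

Frank and Jack between them cover only {D, E} — a naked pair. Remove those values from Liam, Hank, Dave.
Kira and Ivy share exactly the 2 values {F, I}; by pigeonhole those values go to them, so strike F, I from Liam, Hank, Grace, Dave.
Liam has just one choice, so Liam = K. Remove K from Grace.
Grace has just one choice, so Grace = G. So Dave can't be G.
So Dave = J.

J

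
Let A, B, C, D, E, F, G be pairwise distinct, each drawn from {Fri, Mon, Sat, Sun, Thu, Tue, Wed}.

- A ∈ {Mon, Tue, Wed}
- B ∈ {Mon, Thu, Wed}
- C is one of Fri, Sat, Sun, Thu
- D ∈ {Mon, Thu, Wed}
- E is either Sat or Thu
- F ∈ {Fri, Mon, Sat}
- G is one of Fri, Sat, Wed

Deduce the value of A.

Tue

The 7 variables together cover exactly {Fri, Mon, Sat, Sun, Thu, Tue, Wed} — 7 values for 7 variables — and Sun appears only in C's list, so C = Sun.
Among the 6 still-open variables, Tue fits only A (and all 6 values in {Fri, Mon, Sat, Thu, Tue, Wed} must be used), so A = Tue.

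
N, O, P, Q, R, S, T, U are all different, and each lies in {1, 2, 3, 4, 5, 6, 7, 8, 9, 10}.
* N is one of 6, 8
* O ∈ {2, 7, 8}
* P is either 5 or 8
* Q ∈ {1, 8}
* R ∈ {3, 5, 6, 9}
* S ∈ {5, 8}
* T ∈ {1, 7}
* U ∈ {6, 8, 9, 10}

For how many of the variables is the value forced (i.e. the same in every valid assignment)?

The 2 variables P and S are confined to {5, 8}, which locks those values in; drop them from N, O, Q, R, U.
N must be 6 (only option left). Eliminate 6 elsewhere: R, U.
That leaves Q = 1. So T can't be 1.
T has just one choice, so T = 7. Remove 7 from O.
That leaves O = 2.
Determined: N=6, O=2, Q=1, T=7. The other variables each still have more than one consistent value. That makes 4.

4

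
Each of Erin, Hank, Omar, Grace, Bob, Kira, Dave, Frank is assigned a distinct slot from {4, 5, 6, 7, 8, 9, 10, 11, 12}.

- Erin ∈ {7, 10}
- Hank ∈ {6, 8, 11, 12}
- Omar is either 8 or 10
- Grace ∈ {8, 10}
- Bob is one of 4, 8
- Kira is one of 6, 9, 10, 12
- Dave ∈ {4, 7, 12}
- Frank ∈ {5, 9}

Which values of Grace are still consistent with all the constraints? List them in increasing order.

8, 10

Omar and Grace between them cover only {8, 10} — a naked pair. Remove those values from Erin, Hank, Bob, Kira.
Erin's domain is down to {7}, so Erin = 7. Eliminate 7 elsewhere: Dave.
Bob has just one choice, so Bob = 4. So Dave can't be 4.
That leaves Dave = 12. Strike 12 from Hank, Kira.
No further eliminations apply; Grace can still be any of 8, 10.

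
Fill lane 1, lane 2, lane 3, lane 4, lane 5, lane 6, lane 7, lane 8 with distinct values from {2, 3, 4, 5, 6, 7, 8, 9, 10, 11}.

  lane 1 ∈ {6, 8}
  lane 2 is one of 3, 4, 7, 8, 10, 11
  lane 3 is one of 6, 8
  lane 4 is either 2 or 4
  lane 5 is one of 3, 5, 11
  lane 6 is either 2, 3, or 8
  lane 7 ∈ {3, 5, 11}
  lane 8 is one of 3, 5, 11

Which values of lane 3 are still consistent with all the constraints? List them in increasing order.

lane 1 and lane 3 between them cover only {6, 8} — a naked pair. Remove those values from lane 2, lane 6.
The 3 variables lane 5, lane 7, lane 8 are confined to {3, 5, 11}, which locks those values in; drop them from lane 2, lane 6.
That leaves lane 6 = 2. Strike 2 from lane 4.
lane 4's domain is down to {4}, so lane 4 = 4. Remove 4 from lane 2.
No further eliminations apply; lane 3 can still be any of 6, 8.

6, 8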